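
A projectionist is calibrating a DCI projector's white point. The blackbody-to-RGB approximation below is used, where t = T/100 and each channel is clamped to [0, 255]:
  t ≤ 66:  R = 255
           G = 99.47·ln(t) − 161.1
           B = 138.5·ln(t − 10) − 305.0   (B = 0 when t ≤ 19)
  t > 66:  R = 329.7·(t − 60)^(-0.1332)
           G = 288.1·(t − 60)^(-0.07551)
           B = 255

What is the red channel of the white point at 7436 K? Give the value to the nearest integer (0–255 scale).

231

t = 7436/100 = 74.36; the t > 66 branch applies.
R = 329.7·(74.36 − 60)^(-0.1332) = 329.7·14.36^(-0.1332) = 329.7·0.70124 = 231.199.
Rounded: 231.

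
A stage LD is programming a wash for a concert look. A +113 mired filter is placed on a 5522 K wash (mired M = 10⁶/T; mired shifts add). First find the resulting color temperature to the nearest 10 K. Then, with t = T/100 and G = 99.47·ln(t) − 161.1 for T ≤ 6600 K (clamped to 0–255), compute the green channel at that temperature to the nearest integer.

M_in = 10⁶/5522 = 181.09; M_out = 181.09 + (+113) = 294.09.
T_out = 10⁶/294.09 = 3400.3 K → 3400 K; t = 34.
G = 99.47·ln 34 − 161.1 = 99.47·3.5264 − 161.1 = 189.667.
Rounded: 190.

190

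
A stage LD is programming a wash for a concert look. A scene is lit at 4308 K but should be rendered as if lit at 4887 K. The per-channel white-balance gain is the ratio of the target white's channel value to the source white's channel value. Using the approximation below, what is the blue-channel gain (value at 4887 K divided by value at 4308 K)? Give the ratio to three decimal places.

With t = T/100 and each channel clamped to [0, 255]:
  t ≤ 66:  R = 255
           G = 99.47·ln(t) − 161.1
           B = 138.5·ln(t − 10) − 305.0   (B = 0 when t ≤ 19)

1.124

At 4308 K (t = 43.08):
  B = 138.5·ln(43.08 − 10) − 305.0 = 138.5·ln 33.08 − 305.0 = 138.5·3.4989 − 305.0 = 179.602.
At 4887 K (t = 48.87):
  B = 138.5·ln(48.87 − 10) − 305.0 = 138.5·ln 38.87 − 305.0 = 138.5·3.6602 − 305.0 = 201.941.
Gain = 201.941 / 179.602 = 1.1244 → 1.124.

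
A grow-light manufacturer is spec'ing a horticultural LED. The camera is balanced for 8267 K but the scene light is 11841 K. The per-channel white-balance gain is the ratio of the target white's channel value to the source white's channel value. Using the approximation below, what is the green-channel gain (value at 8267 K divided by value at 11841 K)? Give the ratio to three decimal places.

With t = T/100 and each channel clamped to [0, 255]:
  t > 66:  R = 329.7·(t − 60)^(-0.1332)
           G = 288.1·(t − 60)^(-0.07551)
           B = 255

1.074

At 11841 K (t = 118.41):
  G = 288.1·(118.41 − 60)^(-0.07551) = 288.1·58.41^(-0.07551) = 288.1·0.73555 = 211.912.
At 8267 K (t = 82.67):
  G = 288.1·(82.67 − 60)^(-0.07551) = 288.1·22.67^(-0.07551) = 288.1·0.79004 = 227.611.
Gain = 227.611 / 211.912 = 1.0741 → 1.074.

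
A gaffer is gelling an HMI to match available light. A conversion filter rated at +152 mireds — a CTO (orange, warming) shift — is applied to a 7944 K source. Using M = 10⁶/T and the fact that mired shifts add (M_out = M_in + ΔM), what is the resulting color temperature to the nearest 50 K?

M_in = 10⁶/7944 = 125.88 mireds.
M_out = 125.88 + (+152) = 277.88 mireds.
T_out = 10⁶/277.88 = 3598.7 K → 3600 K.

3600 K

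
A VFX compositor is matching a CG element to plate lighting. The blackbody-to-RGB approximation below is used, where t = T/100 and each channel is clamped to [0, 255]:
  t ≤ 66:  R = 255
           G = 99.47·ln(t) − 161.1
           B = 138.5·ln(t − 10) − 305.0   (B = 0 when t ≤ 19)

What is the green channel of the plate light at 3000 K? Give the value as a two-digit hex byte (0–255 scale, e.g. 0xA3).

t = 3000/100 = 30; the t ≤ 66 branch applies.
G = 99.47·ln 30 − 161.1 = 99.47·3.4012 − 161.1 = 177.217.
Rounded: 177; in hex, 0xB1.

0xB1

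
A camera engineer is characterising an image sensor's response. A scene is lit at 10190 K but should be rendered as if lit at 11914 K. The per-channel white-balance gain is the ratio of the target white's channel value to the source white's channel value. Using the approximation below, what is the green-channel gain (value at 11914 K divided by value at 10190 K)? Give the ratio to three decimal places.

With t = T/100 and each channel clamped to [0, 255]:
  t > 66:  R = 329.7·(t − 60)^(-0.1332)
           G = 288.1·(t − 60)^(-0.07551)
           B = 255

At 10190 K (t = 101.9):
  G = 288.1·(101.9 − 60)^(-0.07551) = 288.1·41.9^(-0.07551) = 288.1·0.75423 = 217.295.
At 11914 K (t = 119.14):
  G = 288.1·(119.14 − 60)^(-0.07551) = 288.1·59.14^(-0.07551) = 288.1·0.73486 = 211.713.
Gain = 211.713 / 217.295 = 0.9743 → 0.974.

0.974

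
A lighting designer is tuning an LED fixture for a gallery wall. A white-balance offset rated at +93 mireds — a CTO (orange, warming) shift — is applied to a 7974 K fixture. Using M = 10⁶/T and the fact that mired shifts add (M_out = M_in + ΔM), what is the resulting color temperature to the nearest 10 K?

4580 K

M_in = 10⁶/7974 = 125.41 mireds.
M_out = 125.41 + (+93) = 218.41 mireds.
T_out = 10⁶/218.41 = 4578.6 K → 4580 K.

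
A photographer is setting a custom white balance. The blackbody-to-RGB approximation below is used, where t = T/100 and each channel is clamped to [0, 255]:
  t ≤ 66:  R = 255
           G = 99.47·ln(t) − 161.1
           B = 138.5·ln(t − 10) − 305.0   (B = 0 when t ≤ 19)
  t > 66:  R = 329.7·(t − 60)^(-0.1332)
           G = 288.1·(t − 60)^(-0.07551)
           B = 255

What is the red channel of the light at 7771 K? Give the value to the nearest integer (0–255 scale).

t = 7771/100 = 77.71; the t > 66 branch applies.
R = 329.7·(77.71 − 60)^(-0.1332) = 329.7·17.71^(-0.1332) = 329.7·0.68193 = 224.831.
Rounded: 225.

225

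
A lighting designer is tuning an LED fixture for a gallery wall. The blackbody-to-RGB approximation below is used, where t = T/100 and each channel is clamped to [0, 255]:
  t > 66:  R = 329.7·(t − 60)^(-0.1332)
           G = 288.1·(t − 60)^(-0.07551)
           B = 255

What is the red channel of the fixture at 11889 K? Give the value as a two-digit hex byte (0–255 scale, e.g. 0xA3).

0xC0

t = 11889/100 = 118.89; the t > 66 branch applies.
R = 329.7·(118.89 − 60)^(-0.1332) = 329.7·58.89^(-0.1332) = 329.7·0.58107 = 191.580.
Rounded: 192; in hex, 0xC0.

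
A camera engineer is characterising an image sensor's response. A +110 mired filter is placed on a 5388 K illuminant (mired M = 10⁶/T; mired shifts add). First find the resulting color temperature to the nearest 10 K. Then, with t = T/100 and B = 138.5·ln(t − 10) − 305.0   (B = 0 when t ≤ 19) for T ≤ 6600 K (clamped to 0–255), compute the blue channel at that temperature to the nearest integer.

134

M_in = 10⁶/5388 = 185.60; M_out = 185.60 + (+110) = 295.60.
T_out = 10⁶/295.60 = 3383.0 K → 3380 K; t = 33.8.
B = 138.5·ln(33.8 − 10) − 305.0 = 138.5·ln 23.8 − 305.0 = 138.5·3.1697 − 305.0 = 134.001.
Rounded: 134.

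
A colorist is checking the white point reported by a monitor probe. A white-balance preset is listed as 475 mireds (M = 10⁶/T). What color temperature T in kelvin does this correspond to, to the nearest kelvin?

T = 10⁶ / 475 = 2105.26 K → 2105 K.

2105 K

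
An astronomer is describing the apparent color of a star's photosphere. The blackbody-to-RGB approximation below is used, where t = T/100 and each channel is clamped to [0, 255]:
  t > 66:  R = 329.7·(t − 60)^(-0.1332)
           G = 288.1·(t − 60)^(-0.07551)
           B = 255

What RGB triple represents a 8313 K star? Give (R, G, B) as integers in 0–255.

(217, 227, 255)

t = 8313/100 = 83.13; the t > 66 branch applies.
R = 329.7·(83.13 − 60)^(-0.1332) = 329.7·23.13^(-0.1332) = 329.7·0.65810 = 216.976.
G = 288.1·(83.13 − 60)^(-0.07551) = 288.1·23.13^(-0.07551) = 288.1·0.78884 = 227.266.
B = 255 by definition for t > 66.
Rounded: (217, 227, 255).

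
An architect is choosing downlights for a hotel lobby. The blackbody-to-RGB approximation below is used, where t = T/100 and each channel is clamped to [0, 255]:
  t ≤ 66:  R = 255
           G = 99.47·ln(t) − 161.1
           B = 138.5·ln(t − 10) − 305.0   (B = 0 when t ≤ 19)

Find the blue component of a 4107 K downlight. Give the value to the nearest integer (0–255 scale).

171

t = 4107/100 = 41.07; the t ≤ 66 branch applies.
B = 138.5·ln(41.07 − 10) − 305.0 = 138.5·ln 31.07 − 305.0 = 138.5·3.4362 − 305.0 = 170.920.
Rounded: 171.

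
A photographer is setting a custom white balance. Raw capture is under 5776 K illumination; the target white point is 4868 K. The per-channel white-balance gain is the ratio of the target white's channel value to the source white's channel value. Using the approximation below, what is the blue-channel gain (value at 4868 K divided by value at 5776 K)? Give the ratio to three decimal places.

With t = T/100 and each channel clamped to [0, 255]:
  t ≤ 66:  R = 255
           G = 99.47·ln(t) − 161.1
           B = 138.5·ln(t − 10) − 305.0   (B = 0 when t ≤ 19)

At 5776 K (t = 57.76):
  B = 138.5·ln(57.76 − 10) − 305.0 = 138.5·ln 47.76 − 305.0 = 138.5·3.8662 − 305.0 = 230.467.
At 4868 K (t = 48.68):
  B = 138.5·ln(48.68 − 10) − 305.0 = 138.5·ln 38.68 − 305.0 = 138.5·3.6553 − 305.0 = 201.262.
Gain = 201.262 / 230.467 = 0.8733 → 0.873.

0.873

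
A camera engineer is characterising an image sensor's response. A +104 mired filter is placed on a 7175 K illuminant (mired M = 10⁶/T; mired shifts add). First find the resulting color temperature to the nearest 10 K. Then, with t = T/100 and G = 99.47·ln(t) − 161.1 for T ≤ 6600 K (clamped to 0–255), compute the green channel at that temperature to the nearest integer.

209

M_in = 10⁶/7175 = 139.37; M_out = 139.37 + (+104) = 243.37.
T_out = 10⁶/243.37 = 4108.9 K → 4110 K; t = 41.1.
G = 99.47·ln 41.1 − 161.1 = 99.47·3.7160 − 161.1 = 208.531.
Rounded: 209.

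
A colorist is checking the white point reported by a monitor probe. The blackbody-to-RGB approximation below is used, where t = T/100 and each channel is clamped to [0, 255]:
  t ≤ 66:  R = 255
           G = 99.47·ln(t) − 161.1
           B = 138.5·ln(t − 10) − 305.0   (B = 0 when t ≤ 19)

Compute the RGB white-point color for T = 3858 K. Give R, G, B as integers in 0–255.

t = 3858/100 = 38.58; the t ≤ 66 branch applies.
R = 255 by definition for t ≤ 66.
G = 99.47·ln 38.58 − 161.1 = 99.47·3.6527 − 161.1 = 202.237.
B = 138.5·ln(38.58 − 10) − 305.0 = 138.5·ln 28.58 − 305.0 = 138.5·3.3527 − 305.0 = 159.350.
Rounded: (255, 202, 159).

R=255, G=202, B=159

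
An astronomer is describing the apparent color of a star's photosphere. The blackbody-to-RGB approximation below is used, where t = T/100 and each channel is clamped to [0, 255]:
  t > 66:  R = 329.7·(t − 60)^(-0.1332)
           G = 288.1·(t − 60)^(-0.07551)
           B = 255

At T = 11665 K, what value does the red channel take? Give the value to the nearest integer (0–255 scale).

193

t = 11665/100 = 116.65; the t > 66 branch applies.
R = 329.7·(116.65 − 60)^(-0.1332) = 329.7·56.65^(-0.1332) = 329.7·0.58408 = 192.572.
Rounded: 193.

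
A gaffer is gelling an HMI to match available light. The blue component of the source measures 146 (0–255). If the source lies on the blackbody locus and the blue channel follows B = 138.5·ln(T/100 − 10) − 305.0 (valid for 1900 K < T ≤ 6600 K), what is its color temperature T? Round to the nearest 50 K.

ln(t − 10) = (146 + 305.0) / 138.5 = 3.2563.
t − 10 = e^3.2563 = 25.954, so t = 35.954.
T = 100·t = 3595 K → 3600 K to the nearest 50 K.

3600 K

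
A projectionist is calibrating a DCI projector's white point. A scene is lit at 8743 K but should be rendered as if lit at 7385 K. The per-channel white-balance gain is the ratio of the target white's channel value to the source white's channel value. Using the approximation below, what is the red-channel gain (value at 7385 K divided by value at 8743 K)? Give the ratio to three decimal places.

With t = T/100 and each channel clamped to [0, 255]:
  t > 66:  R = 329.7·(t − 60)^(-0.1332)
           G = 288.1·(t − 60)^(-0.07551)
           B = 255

At 8743 K (t = 87.43):
  R = 329.7·(87.43 − 60)^(-0.1332) = 329.7·27.43^(-0.1332) = 329.7·0.64332 = 212.103.
At 7385 K (t = 73.85):
  R = 329.7·(73.85 − 60)^(-0.1332) = 329.7·13.85^(-0.1332) = 329.7·0.70463 = 232.315.
Gain = 232.315 / 212.103 = 1.0953 → 1.095.

1.095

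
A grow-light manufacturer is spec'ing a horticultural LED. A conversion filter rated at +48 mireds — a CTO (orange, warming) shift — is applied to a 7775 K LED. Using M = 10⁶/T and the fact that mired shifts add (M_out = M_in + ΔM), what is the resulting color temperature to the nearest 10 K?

M_in = 10⁶/7775 = 128.62 mireds.
M_out = 128.62 + (+48) = 176.62 mireds.
T_out = 10⁶/176.62 = 5662.0 K → 5660 K.

5660 K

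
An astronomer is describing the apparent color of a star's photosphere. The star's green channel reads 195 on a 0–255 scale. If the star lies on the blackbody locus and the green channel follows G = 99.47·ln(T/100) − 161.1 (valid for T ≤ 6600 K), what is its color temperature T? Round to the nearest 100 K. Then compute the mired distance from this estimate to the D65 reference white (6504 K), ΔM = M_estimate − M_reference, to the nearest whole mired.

ln t = (195 + 161.1) / 99.47 = 3.5800.
t = e^3.5800 = 35.873.
T = 100·t = 3587 K → 3600 K to the nearest 100 K.
M_estimate = 10⁶/3600 = 277.78; M_reference = 10⁶/6504 = 153.75.
ΔM = 277.78 − 153.75 = 124.03 → +124 mireds.

+124 mireds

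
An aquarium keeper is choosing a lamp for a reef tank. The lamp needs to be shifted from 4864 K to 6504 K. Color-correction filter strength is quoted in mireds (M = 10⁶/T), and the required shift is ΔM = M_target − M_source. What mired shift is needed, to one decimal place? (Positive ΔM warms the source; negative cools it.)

-51.8 mireds

M_source = 10⁶/4864 = 205.592; M_target = 10⁶/6504 = 153.752.
ΔM = 153.752 − 205.592 = -51.841 → -51.8 mireds, a cooling shift.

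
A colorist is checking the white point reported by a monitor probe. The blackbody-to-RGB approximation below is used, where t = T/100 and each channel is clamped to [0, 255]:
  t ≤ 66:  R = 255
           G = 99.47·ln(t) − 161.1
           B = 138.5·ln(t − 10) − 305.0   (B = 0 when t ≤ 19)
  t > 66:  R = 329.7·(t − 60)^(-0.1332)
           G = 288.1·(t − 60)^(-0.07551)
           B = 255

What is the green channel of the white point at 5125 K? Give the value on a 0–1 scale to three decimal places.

t = 5125/100 = 51.25; the t ≤ 66 branch applies.
G = 99.47·ln 51.25 − 161.1 = 99.47·3.9367 − 161.1 = 230.485.
On a 0–1 scale: 230.485/255 = 0.9039 → 0.904.

0.904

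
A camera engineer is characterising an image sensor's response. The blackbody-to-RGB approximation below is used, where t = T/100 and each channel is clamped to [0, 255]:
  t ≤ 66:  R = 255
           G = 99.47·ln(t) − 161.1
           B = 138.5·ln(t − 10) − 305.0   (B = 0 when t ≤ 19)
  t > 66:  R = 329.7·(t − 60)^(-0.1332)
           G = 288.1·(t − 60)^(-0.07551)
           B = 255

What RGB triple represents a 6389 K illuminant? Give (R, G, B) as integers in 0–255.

t = 6389/100 = 63.89; the t ≤ 66 branch applies.
R = 255 by definition for t ≤ 66.
G = 99.47·ln 63.89 − 161.1 = 99.47·4.1572 − 161.1 = 252.413.
B = 138.5·ln(63.89 − 10) − 305.0 = 138.5·ln 53.89 − 305.0 = 138.5·3.9869 − 305.0 = 247.192.
Rounded: (255, 252, 247).

(255, 252, 247)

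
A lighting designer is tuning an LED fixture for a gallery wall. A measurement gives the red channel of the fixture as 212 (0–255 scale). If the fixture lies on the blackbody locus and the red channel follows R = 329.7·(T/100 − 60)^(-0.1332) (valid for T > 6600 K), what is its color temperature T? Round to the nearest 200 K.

(t − 60)^(-0.1332) = 212/329.7 = 0.64301.
t − 60 = 0.64301^(1/-0.1332) = 0.64301^(-7.508) = 27.530, so t = 87.530.
T = 100·t = 8753 K → 8800 K to the nearest 200 K.

8800 K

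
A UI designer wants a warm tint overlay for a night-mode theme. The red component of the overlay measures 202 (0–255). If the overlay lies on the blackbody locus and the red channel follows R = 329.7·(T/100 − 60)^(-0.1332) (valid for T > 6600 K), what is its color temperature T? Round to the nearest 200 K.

10000 K

(t − 60)^(-0.1332) = 202/329.7 = 0.61268.
t − 60 = 0.61268^(1/-0.1332) = 0.61268^(-7.508) = 39.569, so t = 99.569.
T = 100·t = 9957 K → 10000 K to the nearest 200 K.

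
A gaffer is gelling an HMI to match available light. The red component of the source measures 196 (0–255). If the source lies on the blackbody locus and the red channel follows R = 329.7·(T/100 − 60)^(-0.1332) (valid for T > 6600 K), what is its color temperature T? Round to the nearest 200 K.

11000 K

(t − 60)^(-0.1332) = 196/329.7 = 0.59448.
t − 60 = 0.59448^(1/-0.1332) = 0.59448^(-7.508) = 49.621, so t = 109.621.
T = 100·t = 10962 K → 11000 K to the nearest 200 K.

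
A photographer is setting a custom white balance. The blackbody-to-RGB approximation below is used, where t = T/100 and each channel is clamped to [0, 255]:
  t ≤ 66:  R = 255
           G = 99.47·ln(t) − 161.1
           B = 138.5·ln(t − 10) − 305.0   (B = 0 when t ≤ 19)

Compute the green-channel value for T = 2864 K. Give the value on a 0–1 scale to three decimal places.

t = 2864/100 = 28.64; the t ≤ 66 branch applies.
G = 99.47·ln 28.64 − 161.1 = 99.47·3.3548 − 161.1 = 172.602.
On a 0–1 scale: 172.602/255 = 0.6769 → 0.677.

0.677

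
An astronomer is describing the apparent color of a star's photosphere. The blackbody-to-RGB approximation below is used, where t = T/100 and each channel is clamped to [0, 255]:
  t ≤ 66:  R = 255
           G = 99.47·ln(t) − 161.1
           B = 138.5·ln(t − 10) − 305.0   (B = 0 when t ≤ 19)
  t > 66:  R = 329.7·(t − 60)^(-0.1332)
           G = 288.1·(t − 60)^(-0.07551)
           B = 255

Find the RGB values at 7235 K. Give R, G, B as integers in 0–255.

R=236, G=238, B=255

t = 7235/100 = 72.35; the t > 66 branch applies.
R = 329.7·(72.35 − 60)^(-0.1332) = 329.7·12.35^(-0.1332) = 329.7·0.71547 = 235.890.
G = 288.1·(72.35 − 60)^(-0.07551) = 288.1·12.35^(-0.07551) = 288.1·0.82712 = 238.293.
B = 255 by definition for t > 66.
Rounded: (236, 238, 255).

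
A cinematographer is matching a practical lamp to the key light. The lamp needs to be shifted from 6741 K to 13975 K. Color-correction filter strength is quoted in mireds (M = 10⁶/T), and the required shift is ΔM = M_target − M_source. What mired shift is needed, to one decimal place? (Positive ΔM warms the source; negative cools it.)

M_source = 10⁶/6741 = 148.346; M_target = 10⁶/13975 = 71.556.
ΔM = 71.556 − 148.346 = -76.790 → -76.8 mireds, a cooling shift.

-76.8 mireds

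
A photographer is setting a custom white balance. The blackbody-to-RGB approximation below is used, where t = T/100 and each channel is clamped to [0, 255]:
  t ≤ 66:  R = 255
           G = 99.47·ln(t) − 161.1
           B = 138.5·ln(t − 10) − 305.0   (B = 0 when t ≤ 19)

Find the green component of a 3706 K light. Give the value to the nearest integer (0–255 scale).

t = 3706/100 = 37.06; the t ≤ 66 branch applies.
G = 99.47·ln 37.06 − 161.1 = 99.47·3.6125 − 161.1 = 198.239.
Rounded: 198.

198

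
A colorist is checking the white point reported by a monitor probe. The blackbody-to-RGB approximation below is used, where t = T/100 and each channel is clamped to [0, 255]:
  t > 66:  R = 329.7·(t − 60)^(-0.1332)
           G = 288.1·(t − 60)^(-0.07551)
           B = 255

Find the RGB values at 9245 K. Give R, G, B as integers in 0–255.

t = 9245/100 = 92.45; the t > 66 branch applies.
R = 329.7·(92.45 − 60)^(-0.1332) = 329.7·32.45^(-0.1332) = 329.7·0.62908 = 207.408.
G = 288.1·(92.45 − 60)^(-0.07551) = 288.1·32.45^(-0.07551) = 288.1·0.76893 = 221.529.
B = 255 by definition for t > 66.
Rounded: (207, 222, 255).

R=207, G=222, B=255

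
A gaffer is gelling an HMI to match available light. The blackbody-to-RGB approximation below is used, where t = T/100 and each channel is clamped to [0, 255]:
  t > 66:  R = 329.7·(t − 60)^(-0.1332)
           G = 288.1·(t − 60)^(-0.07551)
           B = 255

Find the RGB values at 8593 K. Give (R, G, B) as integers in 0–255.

(214, 225, 255)

t = 8593/100 = 85.93; the t > 66 branch applies.
R = 329.7·(85.93 − 60)^(-0.1332) = 329.7·25.93^(-0.1332) = 329.7·0.64816 = 213.698.
G = 288.1·(85.93 − 60)^(-0.07551) = 288.1·25.93^(-0.07551) = 288.1·0.78207 = 225.313.
B = 255 by definition for t > 66.
Rounded: (214, 225, 255).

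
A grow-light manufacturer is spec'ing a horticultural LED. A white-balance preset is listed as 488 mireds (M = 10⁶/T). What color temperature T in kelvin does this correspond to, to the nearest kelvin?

T = 10⁶ / 488 = 2049.18 K → 2049 K.

2049 K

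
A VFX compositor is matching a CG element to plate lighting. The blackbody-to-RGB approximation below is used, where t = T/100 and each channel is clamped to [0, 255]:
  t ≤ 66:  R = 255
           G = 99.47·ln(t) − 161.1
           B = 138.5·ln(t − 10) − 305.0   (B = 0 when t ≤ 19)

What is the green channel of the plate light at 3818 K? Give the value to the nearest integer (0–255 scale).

201

t = 3818/100 = 38.18; the t ≤ 66 branch applies.
G = 99.47·ln 38.18 − 161.1 = 99.47·3.6423 − 161.1 = 201.201.
Rounded: 201.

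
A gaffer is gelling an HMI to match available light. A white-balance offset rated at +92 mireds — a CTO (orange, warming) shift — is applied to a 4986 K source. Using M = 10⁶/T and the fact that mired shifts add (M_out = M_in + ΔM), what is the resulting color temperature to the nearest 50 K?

3400 K

M_in = 10⁶/4986 = 200.56 mireds.
M_out = 200.56 + (+92) = 292.56 mireds.
T_out = 10⁶/292.56 = 3418.1 K → 3400 K.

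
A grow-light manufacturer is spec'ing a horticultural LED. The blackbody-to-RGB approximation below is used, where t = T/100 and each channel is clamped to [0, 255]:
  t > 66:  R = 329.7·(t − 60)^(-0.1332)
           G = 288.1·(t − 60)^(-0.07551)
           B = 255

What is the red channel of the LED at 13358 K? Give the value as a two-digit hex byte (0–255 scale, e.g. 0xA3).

t = 13358/100 = 133.58; the t > 66 branch applies.
R = 329.7·(133.58 − 60)^(-0.1332) = 329.7·73.58^(-0.1332) = 329.7·0.56409 = 185.980.
Rounded: 186; in hex, 0xBA.

0xBA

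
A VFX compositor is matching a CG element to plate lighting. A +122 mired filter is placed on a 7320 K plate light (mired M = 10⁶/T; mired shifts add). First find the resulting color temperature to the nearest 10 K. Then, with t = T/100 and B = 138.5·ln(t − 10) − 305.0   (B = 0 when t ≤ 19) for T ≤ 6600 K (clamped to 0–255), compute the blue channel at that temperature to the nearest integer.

160

M_in = 10⁶/7320 = 136.61; M_out = 136.61 + (+122) = 258.61.
T_out = 10⁶/258.61 = 3866.8 K → 3870 K; t = 38.7.
B = 138.5·ln(38.7 − 10) − 305.0 = 138.5·ln 28.7 − 305.0 = 138.5·3.3569 − 305.0 = 159.930.
Rounded: 160.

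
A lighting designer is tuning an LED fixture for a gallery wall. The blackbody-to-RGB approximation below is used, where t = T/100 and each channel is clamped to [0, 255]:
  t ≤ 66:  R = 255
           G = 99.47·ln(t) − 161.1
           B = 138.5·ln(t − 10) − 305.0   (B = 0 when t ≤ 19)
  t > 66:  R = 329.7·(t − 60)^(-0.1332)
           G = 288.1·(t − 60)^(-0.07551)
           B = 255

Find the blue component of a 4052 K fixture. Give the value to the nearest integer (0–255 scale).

168

t = 4052/100 = 40.52; the t ≤ 66 branch applies.
B = 138.5·ln(40.52 − 10) − 305.0 = 138.5·ln 30.52 − 305.0 = 138.5·3.4184 − 305.0 = 168.446.
Rounded: 168.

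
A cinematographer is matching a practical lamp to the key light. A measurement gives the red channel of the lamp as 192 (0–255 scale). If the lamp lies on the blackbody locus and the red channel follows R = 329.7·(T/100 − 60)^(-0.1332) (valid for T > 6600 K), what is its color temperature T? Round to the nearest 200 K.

(t − 60)^(-0.1332) = 192/329.7 = 0.58235.
t − 60 = 0.58235^(1/-0.1332) = 0.58235^(-7.508) = 57.929, so t = 117.929.
T = 100·t = 11793 K → 11800 K to the nearest 200 K.

11800 K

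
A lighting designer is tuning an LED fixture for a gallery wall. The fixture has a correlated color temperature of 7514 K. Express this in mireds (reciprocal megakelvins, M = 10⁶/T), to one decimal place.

133.1 mireds

M = 10⁶ / 7514 = 133.085 → 133.1 mireds.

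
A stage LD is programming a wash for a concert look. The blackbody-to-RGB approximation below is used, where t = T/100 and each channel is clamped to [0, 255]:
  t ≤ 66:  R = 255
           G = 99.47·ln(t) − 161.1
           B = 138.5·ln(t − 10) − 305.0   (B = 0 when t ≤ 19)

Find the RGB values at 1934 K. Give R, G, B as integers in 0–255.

t = 1934/100 = 19.34; the t ≤ 66 branch applies.
R = 255 by definition for t ≤ 66.
G = 99.47·ln 19.34 − 161.1 = 99.47·2.9622 − 161.1 = 133.548.
B = 138.5·ln(19.34 − 10) − 305.0 = 138.5·ln 9.34 − 305.0 = 138.5·2.2343 − 305.0 = 4.451.
Rounded: (255, 134, 4).

R=255, G=134, B=4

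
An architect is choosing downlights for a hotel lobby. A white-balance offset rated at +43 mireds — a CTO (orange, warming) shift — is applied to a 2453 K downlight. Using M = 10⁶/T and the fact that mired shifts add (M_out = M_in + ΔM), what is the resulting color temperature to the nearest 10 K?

M_in = 10⁶/2453 = 407.66 mireds.
M_out = 407.66 + (+43) = 450.66 mireds.
T_out = 10⁶/450.66 = 2218.9 K → 2220 K.

2220 K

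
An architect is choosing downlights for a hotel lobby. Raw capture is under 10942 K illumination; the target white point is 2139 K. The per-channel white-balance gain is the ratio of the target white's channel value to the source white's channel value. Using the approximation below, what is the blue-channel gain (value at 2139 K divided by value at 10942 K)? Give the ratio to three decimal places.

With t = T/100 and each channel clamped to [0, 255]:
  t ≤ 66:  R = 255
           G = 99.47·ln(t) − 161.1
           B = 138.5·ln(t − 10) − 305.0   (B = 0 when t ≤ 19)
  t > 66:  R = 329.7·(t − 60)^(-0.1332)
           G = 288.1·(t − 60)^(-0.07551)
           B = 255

0.125

At 10942 K (t = 109.42):
  B = 255 by definition for t > 66.
At 2139 K (t = 21.39):
  B = 138.5·ln(21.39 − 10) − 305.0 = 138.5·ln 11.39 − 305.0 = 138.5·2.4327 − 305.0 = 31.934.
Gain = 31.934 / 255.000 = 0.1252 → 0.125.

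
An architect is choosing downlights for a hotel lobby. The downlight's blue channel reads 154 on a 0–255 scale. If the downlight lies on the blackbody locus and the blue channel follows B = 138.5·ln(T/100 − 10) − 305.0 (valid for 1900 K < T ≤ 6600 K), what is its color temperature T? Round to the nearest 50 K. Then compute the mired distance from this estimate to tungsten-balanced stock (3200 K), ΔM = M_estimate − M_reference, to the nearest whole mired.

ln(t − 10) = (154 + 305.0) / 138.5 = 3.3141.
t − 10 = e^3.3141 = 27.497, so t = 37.497.
T = 100·t = 3750 K → 3750 K to the nearest 50 K.
M_estimate = 10⁶/3750 = 266.67; M_reference = 10⁶/3200 = 312.50.
ΔM = 266.67 − 312.50 = -45.83 → -46 mireds.

-46 mireds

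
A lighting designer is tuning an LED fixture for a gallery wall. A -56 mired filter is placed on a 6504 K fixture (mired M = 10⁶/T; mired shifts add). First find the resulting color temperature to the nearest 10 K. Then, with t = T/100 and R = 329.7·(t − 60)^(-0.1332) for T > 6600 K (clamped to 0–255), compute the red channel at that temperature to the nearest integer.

M_in = 10⁶/6504 = 153.75; M_out = 153.75 + (-56) = 97.75.
T_out = 10⁶/97.75 = 10230.0 K → 10230 K; t = 102.3.
R = 329.7·(102.3 − 60)^(-0.1332) = 329.7·42.3^(-0.1332) = 329.7·0.60726 = 200.212.
Rounded: 200.

200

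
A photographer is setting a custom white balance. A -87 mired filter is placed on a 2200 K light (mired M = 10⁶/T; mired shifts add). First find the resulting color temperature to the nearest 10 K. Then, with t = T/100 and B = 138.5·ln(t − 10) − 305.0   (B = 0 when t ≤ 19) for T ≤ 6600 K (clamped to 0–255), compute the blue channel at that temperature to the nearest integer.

M_in = 10⁶/2200 = 454.55; M_out = 454.55 + (-87) = 367.55.
T_out = 10⁶/367.55 = 2720.8 K → 2720 K; t = 27.2.
B = 138.5·ln(27.2 − 10) − 305.0 = 138.5·ln 17.2 − 305.0 = 138.5·2.8449 − 305.0 = 89.020.
Rounded: 89.

89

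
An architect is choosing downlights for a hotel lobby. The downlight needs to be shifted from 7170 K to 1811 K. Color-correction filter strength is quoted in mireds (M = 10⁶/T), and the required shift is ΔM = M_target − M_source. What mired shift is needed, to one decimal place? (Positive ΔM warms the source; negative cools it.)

M_source = 10⁶/7170 = 139.470; M_target = 10⁶/1811 = 552.181.
ΔM = 552.181 − 139.470 = 412.711 → +412.7 mireds, a warming shift.

+412.7 mireds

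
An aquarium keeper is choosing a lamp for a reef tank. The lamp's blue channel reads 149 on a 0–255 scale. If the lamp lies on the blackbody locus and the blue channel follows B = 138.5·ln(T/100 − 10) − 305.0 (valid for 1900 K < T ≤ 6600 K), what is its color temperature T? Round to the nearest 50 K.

ln(t − 10) = (149 + 305.0) / 138.5 = 3.2780.
t − 10 = e^3.2780 = 26.522, so t = 36.522.
T = 100·t = 3652 K → 3650 K to the nearest 50 K.

3650 K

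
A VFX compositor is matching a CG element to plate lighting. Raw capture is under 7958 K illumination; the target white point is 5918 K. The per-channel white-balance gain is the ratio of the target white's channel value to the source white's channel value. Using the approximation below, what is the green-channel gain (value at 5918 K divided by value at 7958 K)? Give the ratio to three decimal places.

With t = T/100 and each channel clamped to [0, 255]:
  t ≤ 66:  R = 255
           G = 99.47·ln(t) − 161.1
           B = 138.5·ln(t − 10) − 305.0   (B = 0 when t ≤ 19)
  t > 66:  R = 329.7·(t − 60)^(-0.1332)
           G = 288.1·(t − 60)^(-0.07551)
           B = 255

At 7958 K (t = 79.58):
  G = 288.1·(79.58 − 60)^(-0.07551) = 288.1·19.58^(-0.07551) = 288.1·0.79883 = 230.143.
At 5918 K (t = 59.18):
  G = 99.47·ln 59.18 − 161.1 = 99.47·4.0806 − 161.1 = 244.796.
Gain = 244.796 / 230.143 = 1.0637 → 1.064.

1.064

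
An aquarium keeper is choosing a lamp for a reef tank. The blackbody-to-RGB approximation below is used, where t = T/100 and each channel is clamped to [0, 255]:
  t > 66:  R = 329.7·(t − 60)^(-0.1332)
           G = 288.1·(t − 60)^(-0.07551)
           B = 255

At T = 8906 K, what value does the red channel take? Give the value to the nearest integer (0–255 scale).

210

t = 8906/100 = 89.06; the t > 66 branch applies.
R = 329.7·(89.06 − 60)^(-0.1332) = 329.7·29.06^(-0.1332) = 329.7·0.63839 = 210.479.
Rounded: 210.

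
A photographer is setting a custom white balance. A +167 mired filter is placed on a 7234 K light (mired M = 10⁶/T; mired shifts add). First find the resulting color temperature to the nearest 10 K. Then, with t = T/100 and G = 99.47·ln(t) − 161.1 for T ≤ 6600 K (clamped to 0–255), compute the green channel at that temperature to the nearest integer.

M_in = 10⁶/7234 = 138.24; M_out = 138.24 + (+167) = 305.24.
T_out = 10⁶/305.24 = 3276.2 K → 3280 K; t = 32.8.
G = 99.47·ln 32.8 − 161.1 = 99.47·3.4904 − 161.1 = 186.093.
Rounded: 186.

186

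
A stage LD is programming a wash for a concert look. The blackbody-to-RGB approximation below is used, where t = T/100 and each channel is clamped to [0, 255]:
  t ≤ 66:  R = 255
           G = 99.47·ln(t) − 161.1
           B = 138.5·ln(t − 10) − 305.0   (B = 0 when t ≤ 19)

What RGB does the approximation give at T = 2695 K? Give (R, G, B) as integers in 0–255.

t = 2695/100 = 26.95; the t ≤ 66 branch applies.
R = 255 by definition for t ≤ 66.
G = 99.47·ln 26.95 − 161.1 = 99.47·3.2940 − 161.1 = 166.553.
B = 138.5·ln(26.95 − 10) − 305.0 = 138.5·ln 16.95 − 305.0 = 138.5·2.8303 − 305.0 = 86.992.
Rounded: (255, 167, 87).

(255, 167, 87)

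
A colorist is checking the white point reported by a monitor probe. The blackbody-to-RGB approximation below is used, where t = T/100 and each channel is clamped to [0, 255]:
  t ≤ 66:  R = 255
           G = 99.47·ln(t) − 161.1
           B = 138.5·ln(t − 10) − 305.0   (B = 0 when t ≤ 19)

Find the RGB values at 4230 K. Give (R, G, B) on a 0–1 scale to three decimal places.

t = 4230/100 = 42.3; the t ≤ 66 branch applies.
R = 255 by definition for t ≤ 66.
G = 99.47·ln 42.3 − 161.1 = 99.47·3.7448 − 161.1 = 211.394.
B = 138.5·ln(42.3 − 10) − 305.0 = 138.5·ln 32.3 − 305.0 = 138.5·3.4751 − 305.0 = 176.297.
Dividing each by 255: (1.0000, 0.8290, 0.6914) → (1.000, 0.829, 0.691).

(1.000, 0.829, 0.691)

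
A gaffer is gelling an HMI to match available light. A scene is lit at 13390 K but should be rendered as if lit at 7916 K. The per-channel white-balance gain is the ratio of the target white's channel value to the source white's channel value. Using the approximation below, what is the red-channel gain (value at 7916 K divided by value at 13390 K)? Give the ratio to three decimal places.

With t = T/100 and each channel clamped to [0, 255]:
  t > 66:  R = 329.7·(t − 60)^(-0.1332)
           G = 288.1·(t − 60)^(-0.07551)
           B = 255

At 13390 K (t = 133.9):
  R = 329.7·(133.9 − 60)^(-0.1332) = 329.7·73.9^(-0.1332) = 329.7·0.56376 = 185.873.
At 7916 K (t = 79.16):
  R = 329.7·(79.16 − 60)^(-0.1332) = 329.7·19.16^(-0.1332) = 329.7·0.67482 = 222.487.
Gain = 222.487 / 185.873 = 1.1970 → 1.197.

1.197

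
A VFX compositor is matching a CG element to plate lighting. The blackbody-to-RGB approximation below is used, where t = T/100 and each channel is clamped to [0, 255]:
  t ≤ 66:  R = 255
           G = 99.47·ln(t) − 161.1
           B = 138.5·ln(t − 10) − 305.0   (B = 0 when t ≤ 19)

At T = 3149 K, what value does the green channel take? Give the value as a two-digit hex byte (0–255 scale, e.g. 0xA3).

0xB6

t = 3149/100 = 31.49; the t ≤ 66 branch applies.
G = 99.47·ln 31.49 − 161.1 = 99.47·3.4497 − 161.1 = 182.039.
Rounded: 182; in hex, 0xB6.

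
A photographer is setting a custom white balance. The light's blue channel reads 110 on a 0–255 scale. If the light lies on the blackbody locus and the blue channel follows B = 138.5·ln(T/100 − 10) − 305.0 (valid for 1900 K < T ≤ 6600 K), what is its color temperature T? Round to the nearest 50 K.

3000 K

ln(t − 10) = (110 + 305.0) / 138.5 = 2.9964.
t − 10 = e^2.9964 = 20.013, so t = 30.013.
T = 100·t = 3001 K → 3000 K to the nearest 50 K.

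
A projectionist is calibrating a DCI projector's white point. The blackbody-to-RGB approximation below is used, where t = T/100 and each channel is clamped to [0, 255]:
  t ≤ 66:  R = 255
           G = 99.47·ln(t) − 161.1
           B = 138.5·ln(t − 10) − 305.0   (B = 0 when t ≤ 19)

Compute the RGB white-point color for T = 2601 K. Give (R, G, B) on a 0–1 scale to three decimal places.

(1.000, 0.639, 0.310)

t = 2601/100 = 26.01; the t ≤ 66 branch applies.
R = 255 by definition for t ≤ 66.
G = 99.47·ln 26.01 − 161.1 = 99.47·3.2585 − 161.1 = 163.021.
B = 138.5·ln(26.01 − 10) − 305.0 = 138.5·ln 16.01 − 305.0 = 138.5·2.7732 − 305.0 = 79.090.
Dividing each by 255: (1.0000, 0.6393, 0.3102) → (1.000, 0.639, 0.310).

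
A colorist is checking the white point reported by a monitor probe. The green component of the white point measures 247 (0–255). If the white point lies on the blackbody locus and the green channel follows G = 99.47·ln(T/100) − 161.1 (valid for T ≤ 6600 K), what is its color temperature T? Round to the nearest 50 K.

6050 K

ln t = (247 + 161.1) / 99.47 = 4.1027.
t = e^4.1027 = 60.506.
T = 100·t = 6051 K → 6050 K to the nearest 50 K.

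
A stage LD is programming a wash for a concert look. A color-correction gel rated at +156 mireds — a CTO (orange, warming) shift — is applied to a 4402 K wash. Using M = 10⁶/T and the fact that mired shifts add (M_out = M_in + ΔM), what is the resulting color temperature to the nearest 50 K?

M_in = 10⁶/4402 = 227.17 mireds.
M_out = 227.17 + (+156) = 383.17 mireds.
T_out = 10⁶/383.17 = 2609.8 K → 2600 K.

2600 K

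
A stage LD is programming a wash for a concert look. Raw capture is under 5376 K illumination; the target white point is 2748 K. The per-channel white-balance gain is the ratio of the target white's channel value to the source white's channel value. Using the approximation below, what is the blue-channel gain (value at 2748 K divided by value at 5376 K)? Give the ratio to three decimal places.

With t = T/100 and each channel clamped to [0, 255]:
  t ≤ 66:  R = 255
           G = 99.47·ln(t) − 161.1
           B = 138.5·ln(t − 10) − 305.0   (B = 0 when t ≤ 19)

0.418

At 5376 K (t = 53.76):
  B = 138.5·ln(53.76 − 10) − 305.0 = 138.5·ln 43.76 − 305.0 = 138.5·3.7787 − 305.0 = 218.353.
At 2748 K (t = 27.48):
  B = 138.5·ln(27.48 − 10) − 305.0 = 138.5·ln 17.48 − 305.0 = 138.5·2.8611 − 305.0 = 91.256.
Gain = 91.256 / 218.353 = 0.4179 → 0.418.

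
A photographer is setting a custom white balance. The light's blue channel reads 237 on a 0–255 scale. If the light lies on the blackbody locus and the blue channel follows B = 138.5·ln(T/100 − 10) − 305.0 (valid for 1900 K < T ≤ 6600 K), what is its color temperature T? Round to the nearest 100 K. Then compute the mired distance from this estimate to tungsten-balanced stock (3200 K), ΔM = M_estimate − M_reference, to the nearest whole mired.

-146 mireds

ln(t − 10) = (237 + 305.0) / 138.5 = 3.9134.
t − 10 = e^3.9134 = 50.067, so t = 60.067.
T = 100·t = 6007 K → 6000 K to the nearest 100 K.
M_estimate = 10⁶/6000 = 166.67; M_reference = 10⁶/3200 = 312.50.
ΔM = 166.67 − 312.50 = -145.83 → -146 mireds.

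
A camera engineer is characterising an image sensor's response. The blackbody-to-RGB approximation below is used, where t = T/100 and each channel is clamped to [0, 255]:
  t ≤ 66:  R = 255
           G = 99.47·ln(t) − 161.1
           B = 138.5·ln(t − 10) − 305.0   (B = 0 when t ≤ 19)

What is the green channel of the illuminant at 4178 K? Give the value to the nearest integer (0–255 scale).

t = 4178/100 = 41.78; the t ≤ 66 branch applies.
G = 99.47·ln 41.78 − 161.1 = 99.47·3.7324 − 161.1 = 210.164.
Rounded: 210.

210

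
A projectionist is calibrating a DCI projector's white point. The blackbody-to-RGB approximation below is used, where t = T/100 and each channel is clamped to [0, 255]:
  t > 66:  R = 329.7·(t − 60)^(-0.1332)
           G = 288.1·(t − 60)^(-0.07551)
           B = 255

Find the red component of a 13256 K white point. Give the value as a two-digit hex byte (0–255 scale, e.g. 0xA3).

0xBA

t = 13256/100 = 132.56; the t > 66 branch applies.
R = 329.7·(132.56 − 60)^(-0.1332) = 329.7·72.56^(-0.1332) = 329.7·0.56514 = 186.326.
Rounded: 186; in hex, 0xBA.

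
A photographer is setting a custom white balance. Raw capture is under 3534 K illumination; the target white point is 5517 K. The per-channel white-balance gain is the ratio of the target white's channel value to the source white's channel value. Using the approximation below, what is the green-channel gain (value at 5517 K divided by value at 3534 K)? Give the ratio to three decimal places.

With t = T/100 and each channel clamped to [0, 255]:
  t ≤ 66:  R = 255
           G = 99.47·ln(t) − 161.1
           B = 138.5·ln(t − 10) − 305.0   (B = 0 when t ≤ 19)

1.229

At 3534 K (t = 35.34):
  G = 99.47·ln 35.34 − 161.1 = 99.47·3.5650 − 161.1 = 193.512.
At 5517 K (t = 55.17):
  G = 99.47·ln 55.17 − 161.1 = 99.47·4.0104 − 161.1 = 237.816.
Gain = 237.816 / 193.512 = 1.2289 → 1.229.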